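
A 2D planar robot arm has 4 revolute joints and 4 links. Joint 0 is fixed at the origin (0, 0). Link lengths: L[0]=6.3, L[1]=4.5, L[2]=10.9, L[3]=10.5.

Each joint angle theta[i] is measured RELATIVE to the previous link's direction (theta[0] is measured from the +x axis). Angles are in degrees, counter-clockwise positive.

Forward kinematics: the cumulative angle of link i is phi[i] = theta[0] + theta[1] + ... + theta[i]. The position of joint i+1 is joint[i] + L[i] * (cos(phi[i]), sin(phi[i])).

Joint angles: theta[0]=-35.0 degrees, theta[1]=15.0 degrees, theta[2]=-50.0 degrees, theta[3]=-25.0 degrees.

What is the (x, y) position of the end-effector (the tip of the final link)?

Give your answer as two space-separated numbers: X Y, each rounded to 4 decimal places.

Answer: 12.2022 -25.8553

Derivation:
joint[0] = (0.0000, 0.0000)  (base)
link 0: phi[0] = -35 = -35 deg
  cos(-35 deg) = 0.8192, sin(-35 deg) = -0.5736
  joint[1] = (0.0000, 0.0000) + 6.3 * (0.8192, -0.5736) = (0.0000 + 5.1607, 0.0000 + -3.6135) = (5.1607, -3.6135)
link 1: phi[1] = -35 + 15 = -20 deg
  cos(-20 deg) = 0.9397, sin(-20 deg) = -0.3420
  joint[2] = (5.1607, -3.6135) + 4.5 * (0.9397, -0.3420) = (5.1607 + 4.2286, -3.6135 + -1.5391) = (9.3893, -5.1526)
link 2: phi[2] = -35 + 15 + -50 = -70 deg
  cos(-70 deg) = 0.3420, sin(-70 deg) = -0.9397
  joint[3] = (9.3893, -5.1526) + 10.9 * (0.3420, -0.9397) = (9.3893 + 3.7280, -5.1526 + -10.2426) = (13.1173, -15.3953)
link 3: phi[3] = -35 + 15 + -50 + -25 = -95 deg
  cos(-95 deg) = -0.0872, sin(-95 deg) = -0.9962
  joint[4] = (13.1173, -15.3953) + 10.5 * (-0.0872, -0.9962) = (13.1173 + -0.9151, -15.3953 + -10.4600) = (12.2022, -25.8553)
End effector: (12.2022, -25.8553)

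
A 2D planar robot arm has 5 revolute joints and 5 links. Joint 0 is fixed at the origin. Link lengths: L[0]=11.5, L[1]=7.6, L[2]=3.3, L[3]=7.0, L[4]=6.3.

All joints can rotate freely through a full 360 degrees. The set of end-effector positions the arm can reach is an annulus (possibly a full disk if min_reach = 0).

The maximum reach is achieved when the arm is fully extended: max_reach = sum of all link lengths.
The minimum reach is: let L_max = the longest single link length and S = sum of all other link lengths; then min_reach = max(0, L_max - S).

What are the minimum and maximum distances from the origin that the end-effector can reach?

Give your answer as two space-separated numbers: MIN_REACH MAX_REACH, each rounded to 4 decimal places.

Answer: 0.0000 35.7000

Derivation:
Link lengths: [11.5, 7.6, 3.3, 7.0, 6.3]
max_reach = 11.5 + 7.6 + 3.3 + 7 + 6.3 = 35.7
L_max = max([11.5, 7.6, 3.3, 7.0, 6.3]) = 11.5
S (sum of others) = 35.7 - 11.5 = 24.2
min_reach = max(0, 11.5 - 24.2) = max(0, -12.7) = 0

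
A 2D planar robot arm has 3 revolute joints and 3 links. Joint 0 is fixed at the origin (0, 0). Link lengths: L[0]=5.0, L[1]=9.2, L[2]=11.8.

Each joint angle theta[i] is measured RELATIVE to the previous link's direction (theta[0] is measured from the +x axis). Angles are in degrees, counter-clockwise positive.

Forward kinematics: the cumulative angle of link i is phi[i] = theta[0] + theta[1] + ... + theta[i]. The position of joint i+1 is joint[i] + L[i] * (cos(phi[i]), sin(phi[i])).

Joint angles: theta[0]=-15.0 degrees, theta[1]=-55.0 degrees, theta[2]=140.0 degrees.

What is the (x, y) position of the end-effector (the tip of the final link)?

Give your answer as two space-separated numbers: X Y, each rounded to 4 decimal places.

joint[0] = (0.0000, 0.0000)  (base)
link 0: phi[0] = -15 = -15 deg
  cos(-15 deg) = 0.9659, sin(-15 deg) = -0.2588
  joint[1] = (0.0000, 0.0000) + 5 * (0.9659, -0.2588) = (0.0000 + 4.8296, 0.0000 + -1.2941) = (4.8296, -1.2941)
link 1: phi[1] = -15 + -55 = -70 deg
  cos(-70 deg) = 0.3420, sin(-70 deg) = -0.9397
  joint[2] = (4.8296, -1.2941) + 9.2 * (0.3420, -0.9397) = (4.8296 + 3.1466, -1.2941 + -8.6452) = (7.9762, -9.9393)
link 2: phi[2] = -15 + -55 + 140 = 70 deg
  cos(70 deg) = 0.3420, sin(70 deg) = 0.9397
  joint[3] = (7.9762, -9.9393) + 11.8 * (0.3420, 0.9397) = (7.9762 + 4.0358, -9.9393 + 11.0884) = (12.0121, 1.1491)
End effector: (12.0121, 1.1491)

Answer: 12.0121 1.1491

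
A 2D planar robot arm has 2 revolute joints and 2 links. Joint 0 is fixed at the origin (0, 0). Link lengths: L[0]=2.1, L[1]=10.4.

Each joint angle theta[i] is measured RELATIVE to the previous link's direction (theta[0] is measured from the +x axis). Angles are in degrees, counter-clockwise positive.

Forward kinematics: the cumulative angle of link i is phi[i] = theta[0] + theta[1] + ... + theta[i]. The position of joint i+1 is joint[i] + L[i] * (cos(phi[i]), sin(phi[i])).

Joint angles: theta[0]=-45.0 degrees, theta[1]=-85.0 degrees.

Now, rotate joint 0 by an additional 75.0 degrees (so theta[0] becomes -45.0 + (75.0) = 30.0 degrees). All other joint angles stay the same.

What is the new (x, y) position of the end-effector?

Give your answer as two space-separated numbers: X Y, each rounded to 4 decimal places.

Answer: 7.7838 -7.4692

Derivation:
joint[0] = (0.0000, 0.0000)  (base)
link 0: phi[0] = 30 = 30 deg
  cos(30 deg) = 0.8660, sin(30 deg) = 0.5000
  joint[1] = (0.0000, 0.0000) + 2.1 * (0.8660, 0.5000) = (0.0000 + 1.8187, 0.0000 + 1.0500) = (1.8187, 1.0500)
link 1: phi[1] = 30 + -85 = -55 deg
  cos(-55 deg) = 0.5736, sin(-55 deg) = -0.8192
  joint[2] = (1.8187, 1.0500) + 10.4 * (0.5736, -0.8192) = (1.8187 + 5.9652, 1.0500 + -8.5192) = (7.7838, -7.4692)
End effector: (7.7838, -7.4692)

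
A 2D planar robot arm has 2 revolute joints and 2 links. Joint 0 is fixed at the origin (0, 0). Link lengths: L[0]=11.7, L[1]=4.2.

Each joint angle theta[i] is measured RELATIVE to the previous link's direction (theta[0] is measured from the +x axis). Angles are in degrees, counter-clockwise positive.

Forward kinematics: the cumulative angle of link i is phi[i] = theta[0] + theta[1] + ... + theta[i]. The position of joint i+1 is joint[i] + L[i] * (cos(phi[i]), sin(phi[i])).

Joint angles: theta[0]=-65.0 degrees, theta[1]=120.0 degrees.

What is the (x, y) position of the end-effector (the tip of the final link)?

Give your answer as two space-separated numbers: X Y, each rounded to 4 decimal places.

Answer: 7.3537 -7.1634

Derivation:
joint[0] = (0.0000, 0.0000)  (base)
link 0: phi[0] = -65 = -65 deg
  cos(-65 deg) = 0.4226, sin(-65 deg) = -0.9063
  joint[1] = (0.0000, 0.0000) + 11.7 * (0.4226, -0.9063) = (0.0000 + 4.9446, 0.0000 + -10.6038) = (4.9446, -10.6038)
link 1: phi[1] = -65 + 120 = 55 deg
  cos(55 deg) = 0.5736, sin(55 deg) = 0.8192
  joint[2] = (4.9446, -10.6038) + 4.2 * (0.5736, 0.8192) = (4.9446 + 2.4090, -10.6038 + 3.4404) = (7.3537, -7.1634)
End effector: (7.3537, -7.1634)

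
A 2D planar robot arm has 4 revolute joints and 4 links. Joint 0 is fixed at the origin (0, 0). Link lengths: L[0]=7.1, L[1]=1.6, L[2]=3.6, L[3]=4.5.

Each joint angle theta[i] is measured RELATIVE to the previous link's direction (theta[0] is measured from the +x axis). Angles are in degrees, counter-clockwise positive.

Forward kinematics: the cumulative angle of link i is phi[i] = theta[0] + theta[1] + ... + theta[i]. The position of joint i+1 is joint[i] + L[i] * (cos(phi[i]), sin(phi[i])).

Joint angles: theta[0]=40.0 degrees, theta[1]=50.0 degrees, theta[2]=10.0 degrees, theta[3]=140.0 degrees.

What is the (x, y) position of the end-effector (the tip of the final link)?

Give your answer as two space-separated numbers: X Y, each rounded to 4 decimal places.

joint[0] = (0.0000, 0.0000)  (base)
link 0: phi[0] = 40 = 40 deg
  cos(40 deg) = 0.7660, sin(40 deg) = 0.6428
  joint[1] = (0.0000, 0.0000) + 7.1 * (0.7660, 0.6428) = (0.0000 + 5.4389, 0.0000 + 4.5638) = (5.4389, 4.5638)
link 1: phi[1] = 40 + 50 = 90 deg
  cos(90 deg) = 0.0000, sin(90 deg) = 1.0000
  joint[2] = (5.4389, 4.5638) + 1.6 * (0.0000, 1.0000) = (5.4389 + 0.0000, 4.5638 + 1.6000) = (5.4389, 6.1638)
link 2: phi[2] = 40 + 50 + 10 = 100 deg
  cos(100 deg) = -0.1736, sin(100 deg) = 0.9848
  joint[3] = (5.4389, 6.1638) + 3.6 * (-0.1736, 0.9848) = (5.4389 + -0.6251, 6.1638 + 3.5453) = (4.8138, 9.7091)
link 3: phi[3] = 40 + 50 + 10 + 140 = 240 deg
  cos(240 deg) = -0.5000, sin(240 deg) = -0.8660
  joint[4] = (4.8138, 9.7091) + 4.5 * (-0.5000, -0.8660) = (4.8138 + -2.2500, 9.7091 + -3.8971) = (2.5638, 5.8120)
End effector: (2.5638, 5.8120)

Answer: 2.5638 5.8120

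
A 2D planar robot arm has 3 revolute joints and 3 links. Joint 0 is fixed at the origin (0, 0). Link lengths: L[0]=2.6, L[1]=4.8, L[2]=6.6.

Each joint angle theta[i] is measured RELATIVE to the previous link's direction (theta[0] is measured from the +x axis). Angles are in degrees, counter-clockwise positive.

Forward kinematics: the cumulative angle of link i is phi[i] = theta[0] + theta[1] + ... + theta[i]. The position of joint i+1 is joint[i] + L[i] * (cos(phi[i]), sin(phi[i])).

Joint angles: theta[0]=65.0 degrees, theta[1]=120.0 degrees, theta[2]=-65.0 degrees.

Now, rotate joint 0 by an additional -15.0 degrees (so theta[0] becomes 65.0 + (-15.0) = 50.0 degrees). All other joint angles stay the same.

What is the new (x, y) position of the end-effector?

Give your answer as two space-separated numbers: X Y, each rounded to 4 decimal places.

Answer: -4.7640 9.2003

Derivation:
joint[0] = (0.0000, 0.0000)  (base)
link 0: phi[0] = 50 = 50 deg
  cos(50 deg) = 0.6428, sin(50 deg) = 0.7660
  joint[1] = (0.0000, 0.0000) + 2.6 * (0.6428, 0.7660) = (0.0000 + 1.6712, 0.0000 + 1.9917) = (1.6712, 1.9917)
link 1: phi[1] = 50 + 120 = 170 deg
  cos(170 deg) = -0.9848, sin(170 deg) = 0.1736
  joint[2] = (1.6712, 1.9917) + 4.8 * (-0.9848, 0.1736) = (1.6712 + -4.7271, 1.9917 + 0.8335) = (-3.0558, 2.8252)
link 2: phi[2] = 50 + 120 + -65 = 105 deg
  cos(105 deg) = -0.2588, sin(105 deg) = 0.9659
  joint[3] = (-3.0558, 2.8252) + 6.6 * (-0.2588, 0.9659) = (-3.0558 + -1.7082, 2.8252 + 6.3751) = (-4.7640, 9.2003)
End effector: (-4.7640, 9.2003)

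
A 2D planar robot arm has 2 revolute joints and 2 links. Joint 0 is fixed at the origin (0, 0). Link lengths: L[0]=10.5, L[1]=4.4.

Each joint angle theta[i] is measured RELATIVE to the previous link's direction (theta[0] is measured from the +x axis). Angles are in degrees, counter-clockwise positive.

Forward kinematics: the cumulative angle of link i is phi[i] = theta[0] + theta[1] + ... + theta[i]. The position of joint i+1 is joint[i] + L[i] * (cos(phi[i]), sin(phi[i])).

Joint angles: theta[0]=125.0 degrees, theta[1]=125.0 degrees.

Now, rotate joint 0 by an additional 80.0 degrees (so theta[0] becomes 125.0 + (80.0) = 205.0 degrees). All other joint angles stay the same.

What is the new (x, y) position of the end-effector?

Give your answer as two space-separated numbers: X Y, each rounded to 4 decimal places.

joint[0] = (0.0000, 0.0000)  (base)
link 0: phi[0] = 205 = 205 deg
  cos(205 deg) = -0.9063, sin(205 deg) = -0.4226
  joint[1] = (0.0000, 0.0000) + 10.5 * (-0.9063, -0.4226) = (0.0000 + -9.5162, 0.0000 + -4.4375) = (-9.5162, -4.4375)
link 1: phi[1] = 205 + 125 = 330 deg
  cos(330 deg) = 0.8660, sin(330 deg) = -0.5000
  joint[2] = (-9.5162, -4.4375) + 4.4 * (0.8660, -0.5000) = (-9.5162 + 3.8105, -4.4375 + -2.2000) = (-5.7057, -6.6375)
End effector: (-5.7057, -6.6375)

Answer: -5.7057 -6.6375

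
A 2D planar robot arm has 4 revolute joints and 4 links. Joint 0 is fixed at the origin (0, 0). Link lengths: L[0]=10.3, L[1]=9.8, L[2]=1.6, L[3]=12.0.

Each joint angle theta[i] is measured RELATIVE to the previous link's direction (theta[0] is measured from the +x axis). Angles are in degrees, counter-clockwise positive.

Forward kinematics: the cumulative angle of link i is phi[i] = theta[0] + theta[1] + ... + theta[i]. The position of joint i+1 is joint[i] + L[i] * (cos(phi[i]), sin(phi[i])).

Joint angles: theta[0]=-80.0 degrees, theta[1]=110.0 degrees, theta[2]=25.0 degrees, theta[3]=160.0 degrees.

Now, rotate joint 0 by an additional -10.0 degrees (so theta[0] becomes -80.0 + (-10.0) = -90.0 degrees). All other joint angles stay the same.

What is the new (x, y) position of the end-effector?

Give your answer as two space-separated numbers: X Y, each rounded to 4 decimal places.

joint[0] = (0.0000, 0.0000)  (base)
link 0: phi[0] = -90 = -90 deg
  cos(-90 deg) = 0.0000, sin(-90 deg) = -1.0000
  joint[1] = (0.0000, 0.0000) + 10.3 * (0.0000, -1.0000) = (0.0000 + 0.0000, 0.0000 + -10.3000) = (0.0000, -10.3000)
link 1: phi[1] = -90 + 110 = 20 deg
  cos(20 deg) = 0.9397, sin(20 deg) = 0.3420
  joint[2] = (0.0000, -10.3000) + 9.8 * (0.9397, 0.3420) = (0.0000 + 9.2090, -10.3000 + 3.3518) = (9.2090, -6.9482)
link 2: phi[2] = -90 + 110 + 25 = 45 deg
  cos(45 deg) = 0.7071, sin(45 deg) = 0.7071
  joint[3] = (9.2090, -6.9482) + 1.6 * (0.7071, 0.7071) = (9.2090 + 1.1314, -6.9482 + 1.1314) = (10.3404, -5.8168)
link 3: phi[3] = -90 + 110 + 25 + 160 = 205 deg
  cos(205 deg) = -0.9063, sin(205 deg) = -0.4226
  joint[4] = (10.3404, -5.8168) + 12 * (-0.9063, -0.4226) = (10.3404 + -10.8757, -5.8168 + -5.0714) = (-0.5353, -10.8883)
End effector: (-0.5353, -10.8883)

Answer: -0.5353 -10.8883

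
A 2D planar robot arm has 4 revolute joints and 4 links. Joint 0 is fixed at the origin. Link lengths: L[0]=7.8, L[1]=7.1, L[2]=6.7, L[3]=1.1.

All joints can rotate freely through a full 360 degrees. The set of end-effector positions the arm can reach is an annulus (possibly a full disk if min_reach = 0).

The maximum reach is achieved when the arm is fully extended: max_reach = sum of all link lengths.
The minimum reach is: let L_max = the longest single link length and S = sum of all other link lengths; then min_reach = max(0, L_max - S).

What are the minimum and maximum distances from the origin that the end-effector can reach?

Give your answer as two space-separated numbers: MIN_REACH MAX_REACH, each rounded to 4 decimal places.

Link lengths: [7.8, 7.1, 6.7, 1.1]
max_reach = 7.8 + 7.1 + 6.7 + 1.1 = 22.7
L_max = max([7.8, 7.1, 6.7, 1.1]) = 7.8
S (sum of others) = 22.7 - 7.8 = 14.9
min_reach = max(0, 7.8 - 14.9) = max(0, -7.1) = 0

Answer: 0.0000 22.7000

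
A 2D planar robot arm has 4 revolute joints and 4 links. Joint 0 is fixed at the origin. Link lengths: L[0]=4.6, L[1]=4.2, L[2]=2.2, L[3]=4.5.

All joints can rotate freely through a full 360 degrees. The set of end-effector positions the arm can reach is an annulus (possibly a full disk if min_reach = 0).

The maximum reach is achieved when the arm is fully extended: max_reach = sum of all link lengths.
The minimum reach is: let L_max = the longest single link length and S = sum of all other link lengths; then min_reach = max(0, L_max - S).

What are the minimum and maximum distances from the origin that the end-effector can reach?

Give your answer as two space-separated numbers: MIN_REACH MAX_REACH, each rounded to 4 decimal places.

Link lengths: [4.6, 4.2, 2.2, 4.5]
max_reach = 4.6 + 4.2 + 2.2 + 4.5 = 15.5
L_max = max([4.6, 4.2, 2.2, 4.5]) = 4.6
S (sum of others) = 15.5 - 4.6 = 10.9
min_reach = max(0, 4.6 - 10.9) = max(0, -6.3) = 0

Answer: 0.0000 15.5000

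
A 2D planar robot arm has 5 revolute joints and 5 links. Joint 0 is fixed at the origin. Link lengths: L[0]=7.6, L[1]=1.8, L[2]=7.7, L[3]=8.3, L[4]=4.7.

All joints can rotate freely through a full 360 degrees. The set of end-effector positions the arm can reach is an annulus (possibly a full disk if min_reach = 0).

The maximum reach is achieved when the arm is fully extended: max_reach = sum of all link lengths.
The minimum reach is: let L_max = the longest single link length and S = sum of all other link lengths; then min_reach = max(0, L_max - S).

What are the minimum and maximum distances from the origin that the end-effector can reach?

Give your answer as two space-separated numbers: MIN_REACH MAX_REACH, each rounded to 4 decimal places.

Answer: 0.0000 30.1000

Derivation:
Link lengths: [7.6, 1.8, 7.7, 8.3, 4.7]
max_reach = 7.6 + 1.8 + 7.7 + 8.3 + 4.7 = 30.1
L_max = max([7.6, 1.8, 7.7, 8.3, 4.7]) = 8.3
S (sum of others) = 30.1 - 8.3 = 21.8
min_reach = max(0, 8.3 - 21.8) = max(0, -13.5) = 0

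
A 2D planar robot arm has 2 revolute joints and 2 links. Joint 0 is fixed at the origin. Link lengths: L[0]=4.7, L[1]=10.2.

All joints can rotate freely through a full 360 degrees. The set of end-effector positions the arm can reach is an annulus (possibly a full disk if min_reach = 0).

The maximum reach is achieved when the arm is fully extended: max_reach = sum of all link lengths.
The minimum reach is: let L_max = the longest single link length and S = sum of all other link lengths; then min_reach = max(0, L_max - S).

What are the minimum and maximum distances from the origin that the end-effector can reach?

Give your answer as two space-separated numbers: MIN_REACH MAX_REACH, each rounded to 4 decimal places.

Link lengths: [4.7, 10.2]
max_reach = 4.7 + 10.2 = 14.9
L_max = max([4.7, 10.2]) = 10.2
S (sum of others) = 14.9 - 10.2 = 4.7
min_reach = max(0, 10.2 - 4.7) = max(0, 5.5) = 5.5

Answer: 5.5000 14.9000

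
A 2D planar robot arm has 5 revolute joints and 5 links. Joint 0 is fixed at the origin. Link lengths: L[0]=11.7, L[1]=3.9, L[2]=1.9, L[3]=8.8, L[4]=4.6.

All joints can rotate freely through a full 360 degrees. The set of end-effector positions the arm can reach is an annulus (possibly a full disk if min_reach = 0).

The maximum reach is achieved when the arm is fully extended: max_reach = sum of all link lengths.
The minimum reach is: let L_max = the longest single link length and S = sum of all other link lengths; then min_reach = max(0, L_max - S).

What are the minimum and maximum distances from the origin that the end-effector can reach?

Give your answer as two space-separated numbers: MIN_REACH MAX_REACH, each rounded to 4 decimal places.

Link lengths: [11.7, 3.9, 1.9, 8.8, 4.6]
max_reach = 11.7 + 3.9 + 1.9 + 8.8 + 4.6 = 30.9
L_max = max([11.7, 3.9, 1.9, 8.8, 4.6]) = 11.7
S (sum of others) = 30.9 - 11.7 = 19.2
min_reach = max(0, 11.7 - 19.2) = max(0, -7.5) = 0

Answer: 0.0000 30.9000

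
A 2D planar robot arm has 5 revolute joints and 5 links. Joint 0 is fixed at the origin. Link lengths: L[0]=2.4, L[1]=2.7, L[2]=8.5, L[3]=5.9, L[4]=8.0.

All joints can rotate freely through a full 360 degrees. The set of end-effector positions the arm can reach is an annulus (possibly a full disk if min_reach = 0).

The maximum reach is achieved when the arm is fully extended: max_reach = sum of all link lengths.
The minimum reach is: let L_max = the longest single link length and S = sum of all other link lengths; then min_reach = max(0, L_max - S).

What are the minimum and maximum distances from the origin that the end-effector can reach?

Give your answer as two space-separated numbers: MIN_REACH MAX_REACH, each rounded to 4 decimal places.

Answer: 0.0000 27.5000

Derivation:
Link lengths: [2.4, 2.7, 8.5, 5.9, 8.0]
max_reach = 2.4 + 2.7 + 8.5 + 5.9 + 8 = 27.5
L_max = max([2.4, 2.7, 8.5, 5.9, 8.0]) = 8.5
S (sum of others) = 27.5 - 8.5 = 19
min_reach = max(0, 8.5 - 19) = max(0, -10.5) = 0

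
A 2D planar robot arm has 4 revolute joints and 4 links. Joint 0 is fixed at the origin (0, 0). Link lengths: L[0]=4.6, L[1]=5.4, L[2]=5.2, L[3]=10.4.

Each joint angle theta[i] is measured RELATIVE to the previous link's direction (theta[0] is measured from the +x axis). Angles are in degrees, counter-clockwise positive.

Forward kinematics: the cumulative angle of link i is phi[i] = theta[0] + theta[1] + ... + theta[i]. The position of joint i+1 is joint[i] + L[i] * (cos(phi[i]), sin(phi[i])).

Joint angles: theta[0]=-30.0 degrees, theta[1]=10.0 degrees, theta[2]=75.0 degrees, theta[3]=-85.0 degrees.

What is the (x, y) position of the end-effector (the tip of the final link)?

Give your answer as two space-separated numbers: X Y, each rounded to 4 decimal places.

joint[0] = (0.0000, 0.0000)  (base)
link 0: phi[0] = -30 = -30 deg
  cos(-30 deg) = 0.8660, sin(-30 deg) = -0.5000
  joint[1] = (0.0000, 0.0000) + 4.6 * (0.8660, -0.5000) = (0.0000 + 3.9837, 0.0000 + -2.3000) = (3.9837, -2.3000)
link 1: phi[1] = -30 + 10 = -20 deg
  cos(-20 deg) = 0.9397, sin(-20 deg) = -0.3420
  joint[2] = (3.9837, -2.3000) + 5.4 * (0.9397, -0.3420) = (3.9837 + 5.0743, -2.3000 + -1.8469) = (9.0581, -4.1469)
link 2: phi[2] = -30 + 10 + 75 = 55 deg
  cos(55 deg) = 0.5736, sin(55 deg) = 0.8192
  joint[3] = (9.0581, -4.1469) + 5.2 * (0.5736, 0.8192) = (9.0581 + 2.9826, -4.1469 + 4.2596) = (12.0407, 0.1127)
link 3: phi[3] = -30 + 10 + 75 + -85 = -30 deg
  cos(-30 deg) = 0.8660, sin(-30 deg) = -0.5000
  joint[4] = (12.0407, 0.1127) + 10.4 * (0.8660, -0.5000) = (12.0407 + 9.0067, 0.1127 + -5.2000) = (21.0473, -5.0873)
End effector: (21.0473, -5.0873)

Answer: 21.0473 -5.0873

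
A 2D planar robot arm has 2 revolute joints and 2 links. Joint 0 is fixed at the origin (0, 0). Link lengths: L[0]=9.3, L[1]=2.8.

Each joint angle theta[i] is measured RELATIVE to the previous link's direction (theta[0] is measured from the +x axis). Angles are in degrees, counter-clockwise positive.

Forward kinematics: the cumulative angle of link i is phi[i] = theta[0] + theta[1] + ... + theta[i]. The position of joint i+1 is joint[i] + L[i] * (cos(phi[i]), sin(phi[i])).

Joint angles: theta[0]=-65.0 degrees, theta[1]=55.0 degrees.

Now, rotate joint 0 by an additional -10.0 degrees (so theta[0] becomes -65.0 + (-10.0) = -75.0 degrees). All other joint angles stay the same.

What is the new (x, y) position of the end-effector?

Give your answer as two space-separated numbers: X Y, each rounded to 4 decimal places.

Answer: 5.0382 -9.9408

Derivation:
joint[0] = (0.0000, 0.0000)  (base)
link 0: phi[0] = -75 = -75 deg
  cos(-75 deg) = 0.2588, sin(-75 deg) = -0.9659
  joint[1] = (0.0000, 0.0000) + 9.3 * (0.2588, -0.9659) = (0.0000 + 2.4070, 0.0000 + -8.9831) = (2.4070, -8.9831)
link 1: phi[1] = -75 + 55 = -20 deg
  cos(-20 deg) = 0.9397, sin(-20 deg) = -0.3420
  joint[2] = (2.4070, -8.9831) + 2.8 * (0.9397, -0.3420) = (2.4070 + 2.6311, -8.9831 + -0.9577) = (5.0382, -9.9408)
End effector: (5.0382, -9.9408)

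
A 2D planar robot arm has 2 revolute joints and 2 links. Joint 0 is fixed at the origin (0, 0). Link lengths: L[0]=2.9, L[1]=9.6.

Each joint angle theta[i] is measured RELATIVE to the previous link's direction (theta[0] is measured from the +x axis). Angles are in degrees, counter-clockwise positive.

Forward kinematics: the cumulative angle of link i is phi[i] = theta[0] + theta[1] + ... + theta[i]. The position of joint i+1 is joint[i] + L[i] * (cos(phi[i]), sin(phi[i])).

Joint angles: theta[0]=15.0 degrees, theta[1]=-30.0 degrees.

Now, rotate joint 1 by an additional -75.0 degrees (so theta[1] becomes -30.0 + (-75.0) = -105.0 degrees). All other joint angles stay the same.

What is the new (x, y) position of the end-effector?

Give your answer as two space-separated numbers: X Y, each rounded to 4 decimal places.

Answer: 2.8012 -8.8494

Derivation:
joint[0] = (0.0000, 0.0000)  (base)
link 0: phi[0] = 15 = 15 deg
  cos(15 deg) = 0.9659, sin(15 deg) = 0.2588
  joint[1] = (0.0000, 0.0000) + 2.9 * (0.9659, 0.2588) = (0.0000 + 2.8012, 0.0000 + 0.7506) = (2.8012, 0.7506)
link 1: phi[1] = 15 + -105 = -90 deg
  cos(-90 deg) = 0.0000, sin(-90 deg) = -1.0000
  joint[2] = (2.8012, 0.7506) + 9.6 * (0.0000, -1.0000) = (2.8012 + 0.0000, 0.7506 + -9.6000) = (2.8012, -8.8494)
End effector: (2.8012, -8.8494)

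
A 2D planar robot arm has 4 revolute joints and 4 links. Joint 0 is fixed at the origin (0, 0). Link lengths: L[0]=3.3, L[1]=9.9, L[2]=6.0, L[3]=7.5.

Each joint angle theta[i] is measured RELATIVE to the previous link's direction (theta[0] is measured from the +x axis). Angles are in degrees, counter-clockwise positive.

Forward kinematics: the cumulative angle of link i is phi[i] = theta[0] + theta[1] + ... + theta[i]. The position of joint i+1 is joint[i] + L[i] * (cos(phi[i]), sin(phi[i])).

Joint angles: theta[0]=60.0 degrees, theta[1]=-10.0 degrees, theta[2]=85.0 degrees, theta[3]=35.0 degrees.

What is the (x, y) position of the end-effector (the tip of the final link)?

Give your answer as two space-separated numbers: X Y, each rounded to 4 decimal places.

Answer: -3.6151 15.9867

Derivation:
joint[0] = (0.0000, 0.0000)  (base)
link 0: phi[0] = 60 = 60 deg
  cos(60 deg) = 0.5000, sin(60 deg) = 0.8660
  joint[1] = (0.0000, 0.0000) + 3.3 * (0.5000, 0.8660) = (0.0000 + 1.6500, 0.0000 + 2.8579) = (1.6500, 2.8579)
link 1: phi[1] = 60 + -10 = 50 deg
  cos(50 deg) = 0.6428, sin(50 deg) = 0.7660
  joint[2] = (1.6500, 2.8579) + 9.9 * (0.6428, 0.7660) = (1.6500 + 6.3636, 2.8579 + 7.5838) = (8.0136, 10.4417)
link 2: phi[2] = 60 + -10 + 85 = 135 deg
  cos(135 deg) = -0.7071, sin(135 deg) = 0.7071
  joint[3] = (8.0136, 10.4417) + 6 * (-0.7071, 0.7071) = (8.0136 + -4.2426, 10.4417 + 4.2426) = (3.7710, 14.6844)
link 3: phi[3] = 60 + -10 + 85 + 35 = 170 deg
  cos(170 deg) = -0.9848, sin(170 deg) = 0.1736
  joint[4] = (3.7710, 14.6844) + 7.5 * (-0.9848, 0.1736) = (3.7710 + -7.3861, 14.6844 + 1.3024) = (-3.6151, 15.9867)
End effector: (-3.6151, 15.9867)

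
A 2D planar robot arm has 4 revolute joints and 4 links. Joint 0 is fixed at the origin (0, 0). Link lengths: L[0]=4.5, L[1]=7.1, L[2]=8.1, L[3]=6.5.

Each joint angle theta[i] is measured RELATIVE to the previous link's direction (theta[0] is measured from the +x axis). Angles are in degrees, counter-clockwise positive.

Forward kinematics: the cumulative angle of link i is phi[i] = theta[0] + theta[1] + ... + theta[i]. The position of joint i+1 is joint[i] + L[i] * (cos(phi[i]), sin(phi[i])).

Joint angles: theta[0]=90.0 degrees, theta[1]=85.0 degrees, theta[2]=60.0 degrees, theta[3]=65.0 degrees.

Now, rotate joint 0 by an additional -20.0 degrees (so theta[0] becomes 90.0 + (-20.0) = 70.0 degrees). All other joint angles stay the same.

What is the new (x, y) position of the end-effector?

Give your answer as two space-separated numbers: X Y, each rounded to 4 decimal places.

joint[0] = (0.0000, 0.0000)  (base)
link 0: phi[0] = 70 = 70 deg
  cos(70 deg) = 0.3420, sin(70 deg) = 0.9397
  joint[1] = (0.0000, 0.0000) + 4.5 * (0.3420, 0.9397) = (0.0000 + 1.5391, 0.0000 + 4.2286) = (1.5391, 4.2286)
link 1: phi[1] = 70 + 85 = 155 deg
  cos(155 deg) = -0.9063, sin(155 deg) = 0.4226
  joint[2] = (1.5391, 4.2286) + 7.1 * (-0.9063, 0.4226) = (1.5391 + -6.4348, 4.2286 + 3.0006) = (-4.8957, 7.2292)
link 2: phi[2] = 70 + 85 + 60 = 215 deg
  cos(215 deg) = -0.8192, sin(215 deg) = -0.5736
  joint[3] = (-4.8957, 7.2292) + 8.1 * (-0.8192, -0.5736) = (-4.8957 + -6.6351, 7.2292 + -4.6460) = (-11.5308, 2.5832)
link 3: phi[3] = 70 + 85 + 60 + 65 = 280 deg
  cos(280 deg) = 0.1736, sin(280 deg) = -0.9848
  joint[4] = (-11.5308, 2.5832) + 6.5 * (0.1736, -0.9848) = (-11.5308 + 1.1287, 2.5832 + -6.4013) = (-10.4021, -3.8180)
End effector: (-10.4021, -3.8180)

Answer: -10.4021 -3.8180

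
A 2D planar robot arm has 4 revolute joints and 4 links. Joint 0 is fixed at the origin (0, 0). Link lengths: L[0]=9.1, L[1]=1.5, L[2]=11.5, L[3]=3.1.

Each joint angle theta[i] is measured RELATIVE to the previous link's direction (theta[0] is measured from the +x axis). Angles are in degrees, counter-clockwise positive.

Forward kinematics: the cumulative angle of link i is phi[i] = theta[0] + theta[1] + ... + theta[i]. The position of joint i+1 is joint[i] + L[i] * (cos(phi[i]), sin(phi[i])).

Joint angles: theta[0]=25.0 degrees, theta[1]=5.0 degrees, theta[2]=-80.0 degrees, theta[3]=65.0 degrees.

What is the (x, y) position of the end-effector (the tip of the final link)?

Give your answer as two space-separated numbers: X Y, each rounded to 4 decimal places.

Answer: 19.9329 -3.4113

Derivation:
joint[0] = (0.0000, 0.0000)  (base)
link 0: phi[0] = 25 = 25 deg
  cos(25 deg) = 0.9063, sin(25 deg) = 0.4226
  joint[1] = (0.0000, 0.0000) + 9.1 * (0.9063, 0.4226) = (0.0000 + 8.2474, 0.0000 + 3.8458) = (8.2474, 3.8458)
link 1: phi[1] = 25 + 5 = 30 deg
  cos(30 deg) = 0.8660, sin(30 deg) = 0.5000
  joint[2] = (8.2474, 3.8458) + 1.5 * (0.8660, 0.5000) = (8.2474 + 1.2990, 3.8458 + 0.7500) = (9.5464, 4.5958)
link 2: phi[2] = 25 + 5 + -80 = -50 deg
  cos(-50 deg) = 0.6428, sin(-50 deg) = -0.7660
  joint[3] = (9.5464, 4.5958) + 11.5 * (0.6428, -0.7660) = (9.5464 + 7.3921, 4.5958 + -8.8095) = (16.9385, -4.2137)
link 3: phi[3] = 25 + 5 + -80 + 65 = 15 deg
  cos(15 deg) = 0.9659, sin(15 deg) = 0.2588
  joint[4] = (16.9385, -4.2137) + 3.1 * (0.9659, 0.2588) = (16.9385 + 2.9944, -4.2137 + 0.8023) = (19.9329, -3.4113)
End effector: (19.9329, -3.4113)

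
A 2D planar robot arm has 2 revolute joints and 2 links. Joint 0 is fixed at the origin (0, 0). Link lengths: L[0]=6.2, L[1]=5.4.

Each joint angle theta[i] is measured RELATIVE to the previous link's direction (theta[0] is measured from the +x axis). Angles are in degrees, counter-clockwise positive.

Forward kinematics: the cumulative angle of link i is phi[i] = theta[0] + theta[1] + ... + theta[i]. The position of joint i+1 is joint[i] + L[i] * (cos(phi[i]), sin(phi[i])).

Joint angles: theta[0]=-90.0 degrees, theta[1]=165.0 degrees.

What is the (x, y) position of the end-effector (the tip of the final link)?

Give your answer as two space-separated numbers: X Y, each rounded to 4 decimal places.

Answer: 1.3976 -0.9840

Derivation:
joint[0] = (0.0000, 0.0000)  (base)
link 0: phi[0] = -90 = -90 deg
  cos(-90 deg) = 0.0000, sin(-90 deg) = -1.0000
  joint[1] = (0.0000, 0.0000) + 6.2 * (0.0000, -1.0000) = (0.0000 + 0.0000, 0.0000 + -6.2000) = (0.0000, -6.2000)
link 1: phi[1] = -90 + 165 = 75 deg
  cos(75 deg) = 0.2588, sin(75 deg) = 0.9659
  joint[2] = (0.0000, -6.2000) + 5.4 * (0.2588, 0.9659) = (0.0000 + 1.3976, -6.2000 + 5.2160) = (1.3976, -0.9840)
End effector: (1.3976, -0.9840)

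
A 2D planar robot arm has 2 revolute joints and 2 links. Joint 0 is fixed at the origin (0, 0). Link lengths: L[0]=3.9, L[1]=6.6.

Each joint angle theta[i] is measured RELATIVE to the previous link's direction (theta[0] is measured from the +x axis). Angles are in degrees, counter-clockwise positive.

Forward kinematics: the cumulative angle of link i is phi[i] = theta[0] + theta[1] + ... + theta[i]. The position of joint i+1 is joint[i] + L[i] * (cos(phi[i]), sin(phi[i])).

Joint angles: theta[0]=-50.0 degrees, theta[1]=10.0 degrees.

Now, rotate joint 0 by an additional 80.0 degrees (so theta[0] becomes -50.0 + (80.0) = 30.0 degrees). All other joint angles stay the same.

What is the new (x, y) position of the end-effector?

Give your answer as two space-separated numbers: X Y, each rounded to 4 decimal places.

Answer: 8.4334 6.1924

Derivation:
joint[0] = (0.0000, 0.0000)  (base)
link 0: phi[0] = 30 = 30 deg
  cos(30 deg) = 0.8660, sin(30 deg) = 0.5000
  joint[1] = (0.0000, 0.0000) + 3.9 * (0.8660, 0.5000) = (0.0000 + 3.3775, 0.0000 + 1.9500) = (3.3775, 1.9500)
link 1: phi[1] = 30 + 10 = 40 deg
  cos(40 deg) = 0.7660, sin(40 deg) = 0.6428
  joint[2] = (3.3775, 1.9500) + 6.6 * (0.7660, 0.6428) = (3.3775 + 5.0559, 1.9500 + 4.2424) = (8.4334, 6.1924)
End effector: (8.4334, 6.1924)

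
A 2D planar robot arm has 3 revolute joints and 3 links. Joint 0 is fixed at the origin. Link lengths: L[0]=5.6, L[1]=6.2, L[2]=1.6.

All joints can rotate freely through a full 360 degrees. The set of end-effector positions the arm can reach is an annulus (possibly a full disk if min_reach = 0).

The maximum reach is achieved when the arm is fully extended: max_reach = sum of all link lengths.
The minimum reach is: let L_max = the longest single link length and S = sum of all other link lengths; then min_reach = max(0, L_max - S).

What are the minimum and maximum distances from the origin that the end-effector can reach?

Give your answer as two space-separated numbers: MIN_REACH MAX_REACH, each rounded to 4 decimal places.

Answer: 0.0000 13.4000

Derivation:
Link lengths: [5.6, 6.2, 1.6]
max_reach = 5.6 + 6.2 + 1.6 = 13.4
L_max = max([5.6, 6.2, 1.6]) = 6.2
S (sum of others) = 13.4 - 6.2 = 7.2
min_reach = max(0, 6.2 - 7.2) = max(0, -1) = 0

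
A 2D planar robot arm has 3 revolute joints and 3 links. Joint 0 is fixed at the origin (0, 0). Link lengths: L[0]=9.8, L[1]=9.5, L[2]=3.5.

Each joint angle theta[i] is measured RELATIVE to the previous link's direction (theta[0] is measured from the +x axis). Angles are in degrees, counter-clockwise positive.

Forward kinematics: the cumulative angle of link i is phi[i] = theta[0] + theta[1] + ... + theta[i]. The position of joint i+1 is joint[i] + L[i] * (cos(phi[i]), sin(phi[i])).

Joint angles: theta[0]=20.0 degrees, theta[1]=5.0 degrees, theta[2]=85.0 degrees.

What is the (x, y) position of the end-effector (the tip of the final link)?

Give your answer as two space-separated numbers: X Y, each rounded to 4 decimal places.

joint[0] = (0.0000, 0.0000)  (base)
link 0: phi[0] = 20 = 20 deg
  cos(20 deg) = 0.9397, sin(20 deg) = 0.3420
  joint[1] = (0.0000, 0.0000) + 9.8 * (0.9397, 0.3420) = (0.0000 + 9.2090, 0.0000 + 3.3518) = (9.2090, 3.3518)
link 1: phi[1] = 20 + 5 = 25 deg
  cos(25 deg) = 0.9063, sin(25 deg) = 0.4226
  joint[2] = (9.2090, 3.3518) + 9.5 * (0.9063, 0.4226) = (9.2090 + 8.6099, 3.3518 + 4.0149) = (17.8189, 7.3667)
link 2: phi[2] = 20 + 5 + 85 = 110 deg
  cos(110 deg) = -0.3420, sin(110 deg) = 0.9397
  joint[3] = (17.8189, 7.3667) + 3.5 * (-0.3420, 0.9397) = (17.8189 + -1.1971, 7.3667 + 3.2889) = (16.6218, 10.6556)
End effector: (16.6218, 10.6556)

Answer: 16.6218 10.6556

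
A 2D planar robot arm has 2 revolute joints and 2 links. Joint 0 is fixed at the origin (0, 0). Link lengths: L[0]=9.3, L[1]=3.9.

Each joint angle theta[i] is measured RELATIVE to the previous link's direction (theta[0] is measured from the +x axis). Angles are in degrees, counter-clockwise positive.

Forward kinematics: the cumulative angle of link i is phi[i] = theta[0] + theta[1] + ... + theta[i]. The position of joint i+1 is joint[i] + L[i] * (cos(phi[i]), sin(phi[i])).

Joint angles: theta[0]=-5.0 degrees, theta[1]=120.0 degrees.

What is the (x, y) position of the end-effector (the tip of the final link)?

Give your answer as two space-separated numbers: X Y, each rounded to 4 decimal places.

joint[0] = (0.0000, 0.0000)  (base)
link 0: phi[0] = -5 = -5 deg
  cos(-5 deg) = 0.9962, sin(-5 deg) = -0.0872
  joint[1] = (0.0000, 0.0000) + 9.3 * (0.9962, -0.0872) = (0.0000 + 9.2646, 0.0000 + -0.8105) = (9.2646, -0.8105)
link 1: phi[1] = -5 + 120 = 115 deg
  cos(115 deg) = -0.4226, sin(115 deg) = 0.9063
  joint[2] = (9.2646, -0.8105) + 3.9 * (-0.4226, 0.9063) = (9.2646 + -1.6482, -0.8105 + 3.5346) = (7.6164, 2.7241)
End effector: (7.6164, 2.7241)

Answer: 7.6164 2.7241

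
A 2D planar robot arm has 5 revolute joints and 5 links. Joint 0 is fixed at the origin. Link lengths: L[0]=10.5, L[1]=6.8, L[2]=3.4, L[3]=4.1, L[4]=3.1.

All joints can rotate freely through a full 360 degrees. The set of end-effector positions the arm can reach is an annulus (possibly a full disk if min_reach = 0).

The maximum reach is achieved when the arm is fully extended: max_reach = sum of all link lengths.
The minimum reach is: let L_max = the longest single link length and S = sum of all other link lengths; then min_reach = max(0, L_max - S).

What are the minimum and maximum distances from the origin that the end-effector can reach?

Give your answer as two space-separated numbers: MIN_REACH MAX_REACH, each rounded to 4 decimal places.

Answer: 0.0000 27.9000

Derivation:
Link lengths: [10.5, 6.8, 3.4, 4.1, 3.1]
max_reach = 10.5 + 6.8 + 3.4 + 4.1 + 3.1 = 27.9
L_max = max([10.5, 6.8, 3.4, 4.1, 3.1]) = 10.5
S (sum of others) = 27.9 - 10.5 = 17.4
min_reach = max(0, 10.5 - 17.4) = max(0, -6.9) = 0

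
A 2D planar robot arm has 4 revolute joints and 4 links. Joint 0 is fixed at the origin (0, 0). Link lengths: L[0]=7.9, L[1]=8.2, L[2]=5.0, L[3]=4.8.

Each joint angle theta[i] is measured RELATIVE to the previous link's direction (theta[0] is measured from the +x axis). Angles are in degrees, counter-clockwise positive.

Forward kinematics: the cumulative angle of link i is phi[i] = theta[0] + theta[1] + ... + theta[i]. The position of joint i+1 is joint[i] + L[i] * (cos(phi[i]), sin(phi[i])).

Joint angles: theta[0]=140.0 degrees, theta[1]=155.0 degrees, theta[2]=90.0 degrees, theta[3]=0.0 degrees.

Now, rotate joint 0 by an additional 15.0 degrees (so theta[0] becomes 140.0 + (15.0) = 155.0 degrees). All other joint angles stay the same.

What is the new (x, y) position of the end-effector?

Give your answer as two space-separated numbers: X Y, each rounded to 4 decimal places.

Answer: 5.6183 3.3564

Derivation:
joint[0] = (0.0000, 0.0000)  (base)
link 0: phi[0] = 155 = 155 deg
  cos(155 deg) = -0.9063, sin(155 deg) = 0.4226
  joint[1] = (0.0000, 0.0000) + 7.9 * (-0.9063, 0.4226) = (0.0000 + -7.1598, 0.0000 + 3.3387) = (-7.1598, 3.3387)
link 1: phi[1] = 155 + 155 = 310 deg
  cos(310 deg) = 0.6428, sin(310 deg) = -0.7660
  joint[2] = (-7.1598, 3.3387) + 8.2 * (0.6428, -0.7660) = (-7.1598 + 5.2709, 3.3387 + -6.2816) = (-1.8890, -2.9429)
link 2: phi[2] = 155 + 155 + 90 = 400 deg
  cos(400 deg) = 0.7660, sin(400 deg) = 0.6428
  joint[3] = (-1.8890, -2.9429) + 5 * (0.7660, 0.6428) = (-1.8890 + 3.8302, -2.9429 + 3.2139) = (1.9412, 0.2711)
link 3: phi[3] = 155 + 155 + 90 + 0 = 400 deg
  cos(400 deg) = 0.7660, sin(400 deg) = 0.6428
  joint[4] = (1.9412, 0.2711) + 4.8 * (0.7660, 0.6428) = (1.9412 + 3.6770, 0.2711 + 3.0854) = (5.6183, 3.3564)
End effector: (5.6183, 3.3564)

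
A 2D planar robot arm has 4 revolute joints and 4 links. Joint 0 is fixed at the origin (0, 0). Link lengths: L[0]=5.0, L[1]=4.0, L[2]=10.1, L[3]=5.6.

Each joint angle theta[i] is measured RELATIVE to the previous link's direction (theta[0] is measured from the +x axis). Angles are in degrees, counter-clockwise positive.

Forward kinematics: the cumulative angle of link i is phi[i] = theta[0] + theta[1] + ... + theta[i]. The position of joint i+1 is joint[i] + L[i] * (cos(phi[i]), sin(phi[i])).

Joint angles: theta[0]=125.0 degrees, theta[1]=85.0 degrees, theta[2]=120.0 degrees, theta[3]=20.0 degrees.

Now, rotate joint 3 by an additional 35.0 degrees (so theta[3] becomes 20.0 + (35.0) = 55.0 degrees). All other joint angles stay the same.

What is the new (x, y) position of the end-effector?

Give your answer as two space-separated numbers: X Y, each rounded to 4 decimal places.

Answer: 7.4902 -0.5876

Derivation:
joint[0] = (0.0000, 0.0000)  (base)
link 0: phi[0] = 125 = 125 deg
  cos(125 deg) = -0.5736, sin(125 deg) = 0.8192
  joint[1] = (0.0000, 0.0000) + 5 * (-0.5736, 0.8192) = (0.0000 + -2.8679, 0.0000 + 4.0958) = (-2.8679, 4.0958)
link 1: phi[1] = 125 + 85 = 210 deg
  cos(210 deg) = -0.8660, sin(210 deg) = -0.5000
  joint[2] = (-2.8679, 4.0958) + 4 * (-0.8660, -0.5000) = (-2.8679 + -3.4641, 4.0958 + -2.0000) = (-6.3320, 2.0958)
link 2: phi[2] = 125 + 85 + 120 = 330 deg
  cos(330 deg) = 0.8660, sin(330 deg) = -0.5000
  joint[3] = (-6.3320, 2.0958) + 10.1 * (0.8660, -0.5000) = (-6.3320 + 8.7469, 2.0958 + -5.0500) = (2.4149, -2.9542)
link 3: phi[3] = 125 + 85 + 120 + 55 = 385 deg
  cos(385 deg) = 0.9063, sin(385 deg) = 0.4226
  joint[4] = (2.4149, -2.9542) + 5.6 * (0.9063, 0.4226) = (2.4149 + 5.0753, -2.9542 + 2.3667) = (7.4902, -0.5876)
End effector: (7.4902, -0.5876)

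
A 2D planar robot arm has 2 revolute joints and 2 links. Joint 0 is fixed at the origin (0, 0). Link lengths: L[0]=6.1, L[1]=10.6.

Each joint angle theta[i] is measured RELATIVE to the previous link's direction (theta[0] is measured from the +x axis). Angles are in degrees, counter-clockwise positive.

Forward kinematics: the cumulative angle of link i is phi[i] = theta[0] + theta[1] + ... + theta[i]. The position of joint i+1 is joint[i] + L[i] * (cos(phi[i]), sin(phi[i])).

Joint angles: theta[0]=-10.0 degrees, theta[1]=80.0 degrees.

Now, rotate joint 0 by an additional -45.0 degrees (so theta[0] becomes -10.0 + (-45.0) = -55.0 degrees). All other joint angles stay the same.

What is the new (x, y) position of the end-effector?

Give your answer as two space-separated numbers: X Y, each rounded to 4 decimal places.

Answer: 13.1057 -0.5171

Derivation:
joint[0] = (0.0000, 0.0000)  (base)
link 0: phi[0] = -55 = -55 deg
  cos(-55 deg) = 0.5736, sin(-55 deg) = -0.8192
  joint[1] = (0.0000, 0.0000) + 6.1 * (0.5736, -0.8192) = (0.0000 + 3.4988, 0.0000 + -4.9968) = (3.4988, -4.9968)
link 1: phi[1] = -55 + 80 = 25 deg
  cos(25 deg) = 0.9063, sin(25 deg) = 0.4226
  joint[2] = (3.4988, -4.9968) + 10.6 * (0.9063, 0.4226) = (3.4988 + 9.6069, -4.9968 + 4.4798) = (13.1057, -0.5171)
End effector: (13.1057, -0.5171)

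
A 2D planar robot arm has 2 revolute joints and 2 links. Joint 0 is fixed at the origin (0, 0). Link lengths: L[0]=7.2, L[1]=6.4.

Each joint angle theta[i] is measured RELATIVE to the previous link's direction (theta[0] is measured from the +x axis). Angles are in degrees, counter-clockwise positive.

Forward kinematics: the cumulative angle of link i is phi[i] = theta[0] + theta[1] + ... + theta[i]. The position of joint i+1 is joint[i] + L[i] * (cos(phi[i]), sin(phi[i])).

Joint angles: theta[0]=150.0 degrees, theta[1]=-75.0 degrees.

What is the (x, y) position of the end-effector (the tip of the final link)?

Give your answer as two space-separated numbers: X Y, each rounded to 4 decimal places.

joint[0] = (0.0000, 0.0000)  (base)
link 0: phi[0] = 150 = 150 deg
  cos(150 deg) = -0.8660, sin(150 deg) = 0.5000
  joint[1] = (0.0000, 0.0000) + 7.2 * (-0.8660, 0.5000) = (0.0000 + -6.2354, 0.0000 + 3.6000) = (-6.2354, 3.6000)
link 1: phi[1] = 150 + -75 = 75 deg
  cos(75 deg) = 0.2588, sin(75 deg) = 0.9659
  joint[2] = (-6.2354, 3.6000) + 6.4 * (0.2588, 0.9659) = (-6.2354 + 1.6564, 3.6000 + 6.1819) = (-4.5789, 9.7819)
End effector: (-4.5789, 9.7819)

Answer: -4.5789 9.7819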